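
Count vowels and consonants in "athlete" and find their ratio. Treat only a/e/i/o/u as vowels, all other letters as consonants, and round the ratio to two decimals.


Word: "athlete"
Vowels (a,e,i,o,u): 3
Consonants: 4
Ratio = 3/4
= 0.75


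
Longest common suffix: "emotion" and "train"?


Word 1: "emotion"
Word 2: "train"
Comparing from end:
  Pos -1: 'n' == 'n'
  Pos -2: 'o' != 'i' (stop)
LCS = "n" (length 1)


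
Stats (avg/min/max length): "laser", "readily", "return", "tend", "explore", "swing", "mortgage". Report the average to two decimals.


Lengths: "laser"=5, "readily"=7, "return"=6, "tend"=4, "explore"=7, "swing"=5, "mortgage"=8
Sum = 42, Count = 7
Average = 42/7 = 6.00
= avg=6.00, min=4, max=8


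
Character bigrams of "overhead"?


Word: "overhead" (length 8)
Number of bigrams = 8 - 2 + 1 = 7
  Position 0: "ov"
  Position 1: "ve"
  Position 2: "er"
  Position 3: "rh"
  Position 4: "he"
  Position 5: "ea"
  Position 6: "ad"
Bigrams = "ov", "ve", "er", "rh", "he", "ea", "ad"


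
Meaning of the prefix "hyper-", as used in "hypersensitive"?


Prefix: hyper-
Example: hypersensitive = hyper- + sensitive
Meaning = over / excessive


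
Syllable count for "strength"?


Word: "strength"
Syllable breakdown: strength
Counting: 1 part
= 1 syllable


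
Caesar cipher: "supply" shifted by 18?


Word: "supply"
Shift: 18
Each letter → (letter + shift) mod 26:
  's' (18) + 18 = 10 → 'k'
  'u' (20) + 18 = 12 → 'm'
  'p' (15) + 18 = 7 → 'h'
  'p' (15) + 18 = 7 → 'h'
  'l' (11) + 18 = 3 → 'd'
  'y' (24) + 18 = 16 → 'q'
Result = "kmhhdq"


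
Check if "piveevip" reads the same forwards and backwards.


Word: "piveevip"
Reversed: "piveevip"
Forward == Backward? piveevip == piveevip
Palindrome = Yes


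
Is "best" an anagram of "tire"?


Word 1: "tire" → sorted: eirt
Word 2: "best" → sorted: best
Same letters? eirt != best
Anagram = No


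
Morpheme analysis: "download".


Word: "download"
Morphemes: down- / load
Each morpheme carries meaning
= 2 morphemes


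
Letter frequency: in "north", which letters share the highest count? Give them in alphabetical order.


Word: "north"
Letter counts:
  'h': 1
  'n': 1
  'o': 1
  'r': 1
  't': 1
Maximum count = 1
Most frequent = 'h', 'n', 'o', 'r', 't' (1 time each)


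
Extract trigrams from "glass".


Word: "glass" (length 5)
Number of trigrams = 5 - 3 + 1 = 3
  Position 0: "gla"
  Position 1: "las"
  Position 2: "ass"
Trigrams = "gla", "las", "ass"


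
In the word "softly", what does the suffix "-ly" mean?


Suffix: -ly
Example: softly = soft + -ly
Meaning = in a manner


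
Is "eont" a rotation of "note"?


Word: "note", Candidate: "eont"
Method: check if candidate is substring of word+word
"notenote" contains "eont"? No
Is rotation = No


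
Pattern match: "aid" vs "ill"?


Pattern of "aid": [0, 1, 2]
Pattern of "ill": [0, 1, 1]
Patterns do not match
Same pattern = No


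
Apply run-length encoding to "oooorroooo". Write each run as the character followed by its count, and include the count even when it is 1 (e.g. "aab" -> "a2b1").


String: "oooorroooo"
Scanning for consecutive runs:
  'o' x 4
  'r' x 2
  'o' x 4
RLE = "o4r2o4"


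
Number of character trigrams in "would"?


Word: "would" (length 5)
Number of 3-grams = length - 3 + 1 = 5 - 3 + 1
= 3


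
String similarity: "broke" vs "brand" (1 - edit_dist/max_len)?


Word 1: "broke" (length 5)
Word 2: "brand" (length 5)
One optimal edit sequence:
  1. keep 'b'
  2. keep 'r'
  3. substitute 'o' -> 'a'  (+1)
  4. substitute 'k' -> 'n'  (+1)
  5. substitute 'e' -> 'd'  (+1)
Edit distance = 3
Max length = max(5, 5) = 5
Similarity = 1 - 3/5
= 0.4000


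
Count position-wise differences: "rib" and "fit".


Comparing character by character (same length = 3):
  Pos 0: 'r' vs 'f' !=
  Pos 1: 'i' vs 'i' =
  Pos 2: 'b' vs 't' !=
Hamming distance = 2


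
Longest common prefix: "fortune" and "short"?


Word 1: "fortune"
Word 2: "short"
Comparing from start:
  Pos 0: 'f' != 's' (stop)
LCP = "" (length 0)


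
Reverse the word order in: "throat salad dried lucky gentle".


Original: "throat salad dried lucky gentle"
Words (1..n): throat | salad | dried | lucky | gentle
Reversed (n..1): gentle | lucky | dried | salad | throat
Result = "gentle lucky dried salad throat"


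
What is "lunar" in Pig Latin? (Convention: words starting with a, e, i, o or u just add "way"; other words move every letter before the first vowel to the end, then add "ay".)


Word: "lunar"
Starts with consonant(s) → move to end, add 'ay'
Consonant cluster: "l"
Pig Latin = "unarlay"


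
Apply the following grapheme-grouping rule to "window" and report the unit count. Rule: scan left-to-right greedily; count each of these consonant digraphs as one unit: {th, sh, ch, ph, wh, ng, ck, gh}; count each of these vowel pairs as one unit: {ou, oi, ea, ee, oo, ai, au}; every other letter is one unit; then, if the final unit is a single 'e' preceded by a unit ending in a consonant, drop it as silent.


Word: "window" (6 letters)
Left-to-right scan:
  1. 'w' (letter)
  2. 'i' (letter)
  3. 'n' (letter)
  4. 'd' (letter)
  5. 'o' (letter)
  6. 'w' (letter)
Units from scan: 6
Sound units = 6 units


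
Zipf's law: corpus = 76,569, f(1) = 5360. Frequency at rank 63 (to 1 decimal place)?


Zipf's law: f(r) = f(1) / r
f(1) = 5360
f(63) = 5360 / 63
= 85.1 occurrences


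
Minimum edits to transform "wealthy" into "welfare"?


Word 1: "wealthy" (length 7)
Word 2: "welfare" (length 7)
One optimal edit sequence (insert/delete/substitute each cost 1):
  1. keep 'w'
  2. keep 'e'
  3. substitute 'a' -> 'l'  (+1)
  4. substitute 'l' -> 'f'  (+1)
  5. substitute 't' -> 'a'  (+1)
  6. substitute 'h' -> 'r'  (+1)
  7. substitute 'y' -> 'e'  (+1)
Total edit operations: 5
Edit distance = 5


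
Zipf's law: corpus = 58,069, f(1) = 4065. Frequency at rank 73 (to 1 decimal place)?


Zipf's law: f(r) = f(1) / r
f(1) = 4065
f(73) = 4065 / 73
= 55.7 occurrences


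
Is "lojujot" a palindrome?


Word: "lojujot"
Reversed: "tojujol"
Forward == Backward? lojujot != tojujol
Palindrome = No


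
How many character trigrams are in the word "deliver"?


Word: "deliver" (length 7)
Number of 3-grams = length - 3 + 1 = 7 - 3 + 1
= 5


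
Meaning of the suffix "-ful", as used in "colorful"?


Suffix: -ful
Example: colorful (color + -ful)
Meaning = full of


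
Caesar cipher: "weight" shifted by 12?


Word: "weight"
Shift: 12
Each letter → (letter + shift) mod 26:
  'w' (22) + 12 = 8 → 'i'
  'e' (4) + 12 = 16 → 'q'
  'i' (8) + 12 = 20 → 'u'
  'g' (6) + 12 = 18 → 's'
  'h' (7) + 12 = 19 → 't'
  't' (19) + 12 = 5 → 'f'
Result = "iqustf"


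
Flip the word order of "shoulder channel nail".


Original: "shoulder channel nail"
Words (1..n): shoulder | channel | nail
Reversed (n..1): nail | channel | shoulder
Result = "nail channel shoulder"


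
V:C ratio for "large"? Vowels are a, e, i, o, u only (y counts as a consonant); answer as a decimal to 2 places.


Word: "large"
Vowels (a,e,i,o,u): 2
Consonants: 3
Ratio = 2/3
= 0.67


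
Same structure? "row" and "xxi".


Pattern of "row": [0, 1, 2]
Pattern of "xxi": [0, 0, 1]
Patterns do not match
Same pattern = No


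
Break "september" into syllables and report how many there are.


Word: "september"
Syllable breakdown: sep / tem / ber
Counting: 3 parts
= 3 syllables


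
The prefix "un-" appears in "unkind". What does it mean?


Prefix: un-
Example: unkind (un- + kind)
Meaning = not / reverse


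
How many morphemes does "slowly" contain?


Word: "slowly"
Morphemes: slow | -ly
Each morpheme carries meaning
= 2 morphemes


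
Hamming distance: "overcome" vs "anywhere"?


Comparing character by character (same length = 8):
  Pos 0: 'o' vs 'a' !=
  Pos 1: 'v' vs 'n' !=
  Pos 2: 'e' vs 'y' !=
  Pos 3: 'r' vs 'w' !=
  Pos 4: 'c' vs 'h' !=
  Pos 5: 'o' vs 'e' !=
  Pos 6: 'm' vs 'r' !=
  Pos 7: 'e' vs 'e' =
Hamming distance = 7


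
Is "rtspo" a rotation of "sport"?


Word: "sport", Candidate: "rtspo"
Method: check if candidate is substring of word+word
"sportsport" contains "rtspo"? Yes
Is rotation = Yes


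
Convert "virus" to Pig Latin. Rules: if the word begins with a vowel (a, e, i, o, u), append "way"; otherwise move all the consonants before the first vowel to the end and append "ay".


Word: "virus"
Starts with consonant(s) → move to end, add 'ay'
Consonant cluster: "v"
Pig Latin = "irusvay"


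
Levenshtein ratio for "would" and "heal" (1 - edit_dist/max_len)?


Word 1: "would" (length 5)
Word 2: "heal" (length 4)
One optimal edit sequence:
  1. substitute 'w' -> 'h'  (+1)
  2. substitute 'o' -> 'e'  (+1)
  3. substitute 'u' -> 'a'  (+1)
  4. keep 'l'
  5. delete 'd'  (+1)
Edit distance = 4
Max length = max(5, 4) = 5
Similarity = 1 - 4/5
= 0.2000


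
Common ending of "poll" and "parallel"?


Word 1: "poll"
Word 2: "parallel"
Comparing from end:
  Pos -1: 'l' == 'l'
  Pos -2: 'l' != 'e' (stop)
LCS = "l" (length 1)


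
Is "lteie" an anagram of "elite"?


Word 1: "elite" → sorted: eeilt
Word 2: "lteie" → sorted: eeilt
Same letters? eeilt == eeilt
Anagram = Yes


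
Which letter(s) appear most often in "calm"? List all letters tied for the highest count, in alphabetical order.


Word: "calm"
Letter counts:
  'a': 1
  'c': 1
  'l': 1
  'm': 1
Maximum count = 1
Most frequent = 'a', 'c', 'l', 'm' (1 time each)


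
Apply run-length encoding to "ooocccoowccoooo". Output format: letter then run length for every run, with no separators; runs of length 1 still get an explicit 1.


String: "ooocccoowccoooo"
Scanning for consecutive runs:
  'o' x 3
  'c' x 3
  'o' x 2
  'w' x 1
  'c' x 2
  'o' x 4
RLE = "o3c3o2w1c2o4"


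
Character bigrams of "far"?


Word: "far" (length 3)
Number of bigrams = 3 - 2 + 1 = 2
  Position 0: "fa"
  Position 1: "ar"
Bigrams = "fa", "ar"


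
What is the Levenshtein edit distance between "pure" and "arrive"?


Word 1: "pure" (length 4)
Word 2: "arrive" (length 6)
One optimal edit sequence (insert/delete/substitute each cost 1):
  1. substitute 'p' -> 'a'  (+1)
  2. substitute 'u' -> 'r'  (+1)
  3. keep 'r'
  4. insert 'i'  (+1)
  5. insert 'v'  (+1)
  6. keep 'e'
Total edit operations: 4
Edit distance = 4


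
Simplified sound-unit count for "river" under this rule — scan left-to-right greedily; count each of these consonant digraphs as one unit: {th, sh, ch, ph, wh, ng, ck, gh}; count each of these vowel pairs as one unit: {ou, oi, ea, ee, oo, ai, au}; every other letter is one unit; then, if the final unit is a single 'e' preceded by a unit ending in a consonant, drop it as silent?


Word: "river" (5 letters)
Left-to-right scan:
  1. 'r' (letter)
  2. 'i' (letter)
  3. 'v' (letter)
  4. 'e' (letter)
  5. 'r' (letter)
Units from scan: 5
Sound units = 5 units


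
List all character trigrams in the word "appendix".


Word: "appendix" (length 8)
Number of trigrams = 8 - 3 + 1 = 6
  Position 0: "app"
  Position 1: "ppe"
  Position 2: "pen"
  Position 3: "end"
  Position 4: "ndi"
  Position 5: "dix"
Trigrams = "app", "ppe", "pen", "end", "ndi", "dix"


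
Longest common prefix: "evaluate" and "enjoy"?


Word 1: "evaluate"
Word 2: "enjoy"
Comparing from start:
  Pos 0: 'e' == 'e'
  Pos 1: 'v' != 'n' (stop)
LCP = "e" (length 1)


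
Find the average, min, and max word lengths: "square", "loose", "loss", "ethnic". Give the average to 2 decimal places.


Lengths: "square"=6, "loose"=5, "loss"=4, "ethnic"=6
Sum = 21, Count = 4
Average = 21/4 = 5.25
= avg=5.25, min=4, max=6


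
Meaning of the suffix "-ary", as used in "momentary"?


Suffix: -ary
As in: momentary -> moment + -ary
Meaning = relating to


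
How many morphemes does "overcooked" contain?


Word: "overcooked"
Morphemes: over- + cook + -ed
Each morpheme carries meaning
= 3 morphemes


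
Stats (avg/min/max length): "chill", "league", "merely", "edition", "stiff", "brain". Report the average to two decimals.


Lengths: "chill"=5, "league"=6, "merely"=6, "edition"=7, "stiff"=5, "brain"=5
Sum = 34, Count = 6
Average = 34/6 = 5.67
= avg=5.67, min=5, max=7


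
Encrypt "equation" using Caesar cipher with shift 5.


Word: "equation"
Shift: 5
Each letter → (letter + shift) mod 26:
  'e' (4) + 5 = 9 → 'j'
  'q' (16) + 5 = 21 → 'v'
  'u' (20) + 5 = 25 → 'z'
  'a' (0) + 5 = 5 → 'f'
  't' (19) + 5 = 24 → 'y'
  'i' (8) + 5 = 13 → 'n'
  'o' (14) + 5 = 19 → 't'
  'n' (13) + 5 = 18 → 's'
Result = "jvzfynts"


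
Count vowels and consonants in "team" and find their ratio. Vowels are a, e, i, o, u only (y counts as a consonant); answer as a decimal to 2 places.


Word: "team"
Vowels (a,e,i,o,u): 2
Consonants: 2
Ratio = 2/2
= 1.00


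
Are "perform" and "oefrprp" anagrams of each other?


Word 1: "perform" → sorted: efmoprr
Word 2: "oefrprp" → sorted: efopprr
Same letters? efmoprr != efopprr
Anagram = No


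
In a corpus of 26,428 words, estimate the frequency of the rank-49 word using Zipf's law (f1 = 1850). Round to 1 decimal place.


Zipf's law: f(r) = f(1) / r
f(1) = 1850
f(49) = 1850 / 49
= 37.8 occurrences


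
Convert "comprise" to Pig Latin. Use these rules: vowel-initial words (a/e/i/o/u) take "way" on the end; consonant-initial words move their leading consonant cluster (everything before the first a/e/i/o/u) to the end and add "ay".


Word: "comprise"
Starts with consonant(s) → move to end, add 'ay'
Consonant cluster: "c"
Pig Latin = "omprisecay"


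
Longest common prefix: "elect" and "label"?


Word 1: "elect"
Word 2: "label"
Comparing from start:
  Pos 0: 'e' != 'l' (stop)
LCP = "" (length 0)


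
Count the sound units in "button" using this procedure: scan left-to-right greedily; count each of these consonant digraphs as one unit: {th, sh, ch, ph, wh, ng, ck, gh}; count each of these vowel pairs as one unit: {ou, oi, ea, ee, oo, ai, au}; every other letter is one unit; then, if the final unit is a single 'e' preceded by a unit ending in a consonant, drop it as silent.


Word: "button" (6 letters)
Left-to-right scan:
  1. 'b' (letter)
  2. 'u' (letter)
  3. 't' (letter)
  4. 't' (letter)
  5. 'o' (letter)
  6. 'n' (letter)
Units from scan: 6
Sound units = 6 units


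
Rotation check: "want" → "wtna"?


Word: "want", Candidate: "wtna"
Method: check if candidate is substring of word+word
"wantwant" contains "wtna"? No
Is rotation = No


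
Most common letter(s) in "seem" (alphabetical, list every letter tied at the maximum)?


Word: "seem"
Letter counts:
  'e': 2
  'm': 1
  's': 1
Maximum count = 2
Most frequent = 'e' (2 times each)


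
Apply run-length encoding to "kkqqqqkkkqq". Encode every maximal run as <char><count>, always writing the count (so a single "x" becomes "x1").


String: "kkqqqqkkkqq"
Scanning for consecutive runs:
  'k' x 2
  'q' x 4
  'k' x 3
  'q' x 2
RLE = "k2q4k3q2"


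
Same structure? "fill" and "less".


Pattern of "fill": [0, 1, 2, 2]
Pattern of "less": [0, 1, 2, 2]
Patterns match
Same pattern = Yes


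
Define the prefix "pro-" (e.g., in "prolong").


Prefix: pro-
Example: prolong = pro- + long
Meaning = forward / in favor of


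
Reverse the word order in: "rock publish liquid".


Original: "rock publish liquid"
Words (1..n): rock | publish | liquid
Reversed (n..1): liquid | publish | rock
Result = "liquid publish rock"


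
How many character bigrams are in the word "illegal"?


Word: "illegal" (length 7)
Number of 2-grams = length - 2 + 1 = 7 - 2 + 1
= 6


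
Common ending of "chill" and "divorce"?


Word 1: "chill"
Word 2: "divorce"
Comparing from end:
  Pos -1: 'l' != 'e' (stop)
LCS = "" (length 0)


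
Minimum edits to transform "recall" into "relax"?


Word 1: "recall" (length 6)
Word 2: "relax" (length 5)
One optimal edit sequence (insert/delete/substitute each cost 1):
  1. keep 'r'
  2. keep 'e'
  3. substitute 'c' -> 'l'  (+1)
  4. keep 'a'
  5. delete 'l'  (+1)
  6. substitute 'l' -> 'x'  (+1)
Total edit operations: 3
Edit distance = 3


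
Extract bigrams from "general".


Word: "general" (length 7)
Number of bigrams = 7 - 2 + 1 = 6
  Position 0: "ge"
  Position 1: "en"
  Position 2: "ne"
  Position 3: "er"
  Position 4: "ra"
  Position 5: "al"
Bigrams = "ge", "en", "ne", "er", "ra", "al"


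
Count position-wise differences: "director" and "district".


Comparing character by character (same length = 8):
  Pos 0: 'd' vs 'd' =
  Pos 1: 'i' vs 'i' =
  Pos 2: 'r' vs 's' !=
  Pos 3: 'e' vs 't' !=
  Pos 4: 'c' vs 'r' !=
  Pos 5: 't' vs 'i' !=
  Pos 6: 'o' vs 'c' !=
  Pos 7: 'r' vs 't' !=
Hamming distance = 6


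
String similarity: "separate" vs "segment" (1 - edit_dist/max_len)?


Word 1: "separate" (length 8)
Word 2: "segment" (length 7)
One optimal edit sequence:
  1. keep 's'
  2. keep 'e'
  3. substitute 'p' -> 'g'  (+1)
  4. substitute 'a' -> 'm'  (+1)
  5. substitute 'r' -> 'e'  (+1)
  6. substitute 'a' -> 'n'  (+1)
  7. keep 't'
  8. delete 'e'  (+1)
Edit distance = 5
Max length = max(8, 7) = 8
Similarity = 1 - 5/8
= 0.3750


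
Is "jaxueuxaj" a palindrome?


Word: "jaxueuxaj"
Reversed: "jaxueuxaj"
Forward == Backward? jaxueuxaj == jaxueuxaj
Palindrome = Yes


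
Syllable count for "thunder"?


Word: "thunder"
Syllable breakdown: thun | der
Counting: 2 parts
= 2 syllables


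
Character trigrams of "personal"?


Word: "personal" (length 8)
Number of trigrams = 8 - 3 + 1 = 6
  Position 0: "per"
  Position 1: "ers"
  Position 2: "rso"
  Position 3: "son"
  Position 4: "ona"
  Position 5: "nal"
Trigrams = "per", "ers", "rso", "son", "ona", "nal"


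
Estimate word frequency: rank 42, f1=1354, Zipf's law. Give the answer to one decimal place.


Zipf's law: f(r) = f(1) / r
f(1) = 1354
f(42) = 1354 / 42
= 32.2 occurrences


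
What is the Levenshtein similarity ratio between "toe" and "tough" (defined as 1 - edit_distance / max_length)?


Word 1: "toe" (length 3)
Word 2: "tough" (length 5)
One optimal edit sequence:
  1. keep 't'
  2. keep 'o'
  3. insert 'u'  (+1)
  4. insert 'g'  (+1)
  5. substitute 'e' -> 'h'  (+1)
Edit distance = 3
Max length = max(3, 5) = 5
Similarity = 1 - 3/5
= 0.4000


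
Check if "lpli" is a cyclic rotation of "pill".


Word: "pill", Candidate: "lpli"
Method: check if candidate is substring of word+word
"pillpill" contains "lpli"? No
Is rotation = No


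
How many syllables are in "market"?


Word: "market"
Syllable breakdown: mar / ket
Counting: 2 parts
= 2 syllables


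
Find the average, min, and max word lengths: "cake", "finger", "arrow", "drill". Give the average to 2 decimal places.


Lengths: "cake"=4, "finger"=6, "arrow"=5, "drill"=5
Sum = 20, Count = 4
Average = 20/4 = 5.00
= avg=5.00, min=4, max=6


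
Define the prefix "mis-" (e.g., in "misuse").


Prefix: mis-
Example: misuse = mis- + use
Meaning = wrongly


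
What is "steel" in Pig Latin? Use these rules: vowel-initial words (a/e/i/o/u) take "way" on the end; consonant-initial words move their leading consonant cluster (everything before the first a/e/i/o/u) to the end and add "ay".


Word: "steel"
Starts with consonant(s) → move to end, add 'ay'
Consonant cluster: "st"
Pig Latin = "eelstay"


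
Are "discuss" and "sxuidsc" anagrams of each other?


Word 1: "discuss" → sorted: cdisssu
Word 2: "sxuidsc" → sorted: cdissux
Same letters? cdisssu != cdissux
Anagram = No


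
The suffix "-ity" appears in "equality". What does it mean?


Suffix: -ity
Example: equality = equal + -ity
Meaning = quality of


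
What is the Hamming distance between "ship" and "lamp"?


Comparing character by character (same length = 4):
  Pos 0: 's' vs 'l' !=
  Pos 1: 'h' vs 'a' !=
  Pos 2: 'i' vs 'm' !=
  Pos 3: 'p' vs 'p' =
Hamming distance = 3


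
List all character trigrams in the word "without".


Word: "without" (length 7)
Number of trigrams = 7 - 3 + 1 = 5
  Position 0: "wit"
  Position 1: "ith"
  Position 2: "tho"
  Position 3: "hou"
  Position 4: "out"
Trigrams = "wit", "ith", "tho", "hou", "out"


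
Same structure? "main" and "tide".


Pattern of "main": [0, 1, 2, 3]
Pattern of "tide": [0, 1, 2, 3]
Patterns match
Same pattern = Yes


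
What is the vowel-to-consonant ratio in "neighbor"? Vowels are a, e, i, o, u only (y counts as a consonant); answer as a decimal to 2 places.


Word: "neighbor"
Vowels (a,e,i,o,u): 3
Consonants: 5
Ratio = 3/5
= 0.60


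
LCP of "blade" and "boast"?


Word 1: "blade"
Word 2: "boast"
Comparing from start:
  Pos 0: 'b' == 'b'
  Pos 1: 'l' != 'o' (stop)
LCP = "b" (length 1)


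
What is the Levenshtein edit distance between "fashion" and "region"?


Word 1: "fashion" (length 7)
Word 2: "region" (length 6)
One optimal edit sequence (insert/delete/substitute each cost 1):
  1. delete 'f'  (+1)
  2. substitute 'a' -> 'r'  (+1)
  3. substitute 's' -> 'e'  (+1)
  4. substitute 'h' -> 'g'  (+1)
  5. keep 'i'
  6. keep 'o'
  7. keep 'n'
Total edit operations: 4
Edit distance = 4


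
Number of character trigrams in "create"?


Word: "create" (length 6)
Number of 3-grams = length - 3 + 1 = 6 - 3 + 1
= 4


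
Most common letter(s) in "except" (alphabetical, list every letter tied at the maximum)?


Word: "except"
Letter counts:
  'c': 1
  'e': 2
  'p': 1
  't': 1
  'x': 1
Maximum count = 2
Most frequent = 'e' (2 times each)


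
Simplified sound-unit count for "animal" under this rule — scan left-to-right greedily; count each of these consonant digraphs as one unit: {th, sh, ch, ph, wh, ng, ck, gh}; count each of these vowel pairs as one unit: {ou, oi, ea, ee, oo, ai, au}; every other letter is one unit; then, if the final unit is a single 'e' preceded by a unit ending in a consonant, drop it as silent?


Word: "animal" (6 letters)
Left-to-right scan:
  1. 'a' (letter)
  2. 'n' (letter)
  3. 'i' (letter)
  4. 'm' (letter)
  5. 'a' (letter)
  6. 'l' (letter)
Units from scan: 6
Sound units = 6 units


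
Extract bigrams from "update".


Word: "update" (length 6)
Number of bigrams = 6 - 2 + 1 = 5
  Position 0: "up"
  Position 1: "pd"
  Position 2: "da"
  Position 3: "at"
  Position 4: "te"
Bigrams = "up", "pd", "da", "at", "te"


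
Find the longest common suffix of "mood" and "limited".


Word 1: "mood"
Word 2: "limited"
Comparing from end:
  Pos -1: 'd' == 'd'
  Pos -2: 'o' != 'e' (stop)
LCS = "d" (length 1)


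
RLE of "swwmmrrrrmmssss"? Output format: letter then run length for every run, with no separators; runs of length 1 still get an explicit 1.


String: "swwmmrrrrmmssss"
Scanning for consecutive runs:
  's' x 1
  'w' x 2
  'm' x 2
  'r' x 4
  'm' x 2
  's' x 4
RLE = "s1w2m2r4m2s4"


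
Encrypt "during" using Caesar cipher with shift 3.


Word: "during"
Shift: 3
Each letter → (letter + shift) mod 26:
  'd' (3) + 3 = 6 → 'g'
  'u' (20) + 3 = 23 → 'x'
  'r' (17) + 3 = 20 → 'u'
  'i' (8) + 3 = 11 → 'l'
  'n' (13) + 3 = 16 → 'q'
  'g' (6) + 3 = 9 → 'j'
Result = "gxulqj"


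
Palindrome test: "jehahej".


Word: "jehahej"
Reversed: "jehahej"
Forward == Backward? jehahej == jehahej
Palindrome = Yes


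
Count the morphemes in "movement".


Word: "movement"
Morphemes: move | -ment
Each morpheme carries meaning
= 2 morphemes


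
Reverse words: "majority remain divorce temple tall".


Original: "majority remain divorce temple tall"
Words (1..n): majority | remain | divorce | temple | tall
Reversed (n..1): tall | temple | divorce | remain | majority
Result = "tall temple divorce remain majority"


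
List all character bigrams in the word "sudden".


Word: "sudden" (length 6)
Number of bigrams = 6 - 2 + 1 = 5
  Position 0: "su"
  Position 1: "ud"
  Position 2: "dd"
  Position 3: "de"
  Position 4: "en"
Bigrams = "su", "ud", "dd", "de", "en"


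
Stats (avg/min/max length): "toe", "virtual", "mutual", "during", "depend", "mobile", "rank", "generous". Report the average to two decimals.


Lengths: "toe"=3, "virtual"=7, "mutual"=6, "during"=6, "depend"=6, "mobile"=6, "rank"=4, "generous"=8
Sum = 46, Count = 8
Average = 46/8 = 5.75
= avg=5.75, min=3, max=8


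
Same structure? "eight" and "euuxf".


Pattern of "eight": [0, 1, 2, 3, 4]
Pattern of "euuxf": [0, 1, 1, 2, 3]
Patterns do not match
Same pattern = No


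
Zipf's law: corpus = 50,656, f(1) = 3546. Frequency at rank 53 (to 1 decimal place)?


Zipf's law: f(r) = f(1) / r
f(1) = 3546
f(53) = 3546 / 53
= 66.9 occurrences


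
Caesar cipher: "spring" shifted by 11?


Word: "spring"
Shift: 11
Each letter → (letter + shift) mod 26:
  's' (18) + 11 = 3 → 'd'
  'p' (15) + 11 = 0 → 'a'
  'r' (17) + 11 = 2 → 'c'
  'i' (8) + 11 = 19 → 't'
  'n' (13) + 11 = 24 → 'y'
  'g' (6) + 11 = 17 → 'r'
Result = "dactyr"


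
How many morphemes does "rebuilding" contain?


Word: "rebuilding"
Morphemes: re- / build / -ing
Each morpheme carries meaning
= 3 morphemes


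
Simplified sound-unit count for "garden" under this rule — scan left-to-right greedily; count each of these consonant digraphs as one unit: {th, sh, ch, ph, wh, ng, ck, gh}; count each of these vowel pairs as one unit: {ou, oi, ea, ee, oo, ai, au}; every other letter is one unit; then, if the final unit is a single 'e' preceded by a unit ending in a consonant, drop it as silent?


Word: "garden" (6 letters)
Left-to-right scan:
  [1] 'g' (letter)
  [2] 'a' (letter)
  [3] 'r' (letter)
  [4] 'd' (letter)
  [5] 'e' (letter)
  [6] 'n' (letter)
Units from scan: 6
Sound units = 6 units


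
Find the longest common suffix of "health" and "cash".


Word 1: "health"
Word 2: "cash"
Comparing from end:
  Pos -1: 'h' == 'h'
  Pos -2: 't' != 's' (stop)
LCS = "h" (length 1)


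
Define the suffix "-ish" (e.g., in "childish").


Suffix: -ish
As in: childish -> child + -ish
Meaning = somewhat / having the qualities of


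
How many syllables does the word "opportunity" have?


Word: "opportunity"
Syllable breakdown: op | por | tu | ni | ty
Counting: 5 parts
= 5 syllables


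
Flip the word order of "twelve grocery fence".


Original: "twelve grocery fence"
Words (1..n): twelve | grocery | fence
Reversed (n..1): fence | grocery | twelve
Result = "fence grocery twelve"


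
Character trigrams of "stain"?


Word: "stain" (length 5)
Number of trigrams = 5 - 3 + 1 = 3
  Position 0: "sta"
  Position 1: "tai"
  Position 2: "ain"
Trigrams = "sta", "tai", "ain"


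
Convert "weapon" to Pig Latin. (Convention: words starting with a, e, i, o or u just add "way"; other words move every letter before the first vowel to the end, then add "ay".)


Word: "weapon"
Starts with consonant(s) → move to end, add 'ay'
Consonant cluster: "w"
Pig Latin = "eaponway"


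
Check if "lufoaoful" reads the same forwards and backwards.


Word: "lufoaoful"
Reversed: "lufoaoful"
Forward == Backward? lufoaoful == lufoaoful
Palindrome = Yes


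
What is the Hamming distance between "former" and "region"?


Comparing character by character (same length = 6):
  Pos 0: 'f' vs 'r' !=
  Pos 1: 'o' vs 'e' !=
  Pos 2: 'r' vs 'g' !=
  Pos 3: 'm' vs 'i' !=
  Pos 4: 'e' vs 'o' !=
  Pos 5: 'r' vs 'n' !=
Hamming distance = 6


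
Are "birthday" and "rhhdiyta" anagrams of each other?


Word 1: "birthday" → sorted: abdhirty
Word 2: "rhhdiyta" → sorted: adhhirty
Same letters? abdhirty != adhhirty
Anagram = No


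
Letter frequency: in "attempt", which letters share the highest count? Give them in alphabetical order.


Word: "attempt"
Letter counts:
  'a': 1
  'e': 1
  'm': 1
  'p': 1
  't': 3
Maximum count = 3
Most frequent = 't' (3 times each)


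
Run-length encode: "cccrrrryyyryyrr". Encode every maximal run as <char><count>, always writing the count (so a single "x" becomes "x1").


String: "cccrrrryyyryyrr"
Scanning for consecutive runs:
  'c' x 3
  'r' x 4
  'y' x 3
  'r' x 1
  'y' x 2
  'r' x 2
RLE = "c3r4y3r1y2r2"


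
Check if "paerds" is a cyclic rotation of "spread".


Word: "spread", Candidate: "paerds"
Method: check if candidate is substring of word+word
"spreadspread" contains "paerds"? No
Is rotation = No


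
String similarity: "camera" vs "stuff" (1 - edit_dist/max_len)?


Word 1: "camera" (length 6)
Word 2: "stuff" (length 5)
One optimal edit sequence:
  1. delete 'c'  (+1)
  2. substitute 'a' -> 's'  (+1)
  3. substitute 'm' -> 't'  (+1)
  4. substitute 'e' -> 'u'  (+1)
  5. substitute 'r' -> 'f'  (+1)
  6. substitute 'a' -> 'f'  (+1)
Edit distance = 6
Max length = max(6, 5) = 6
Similarity = 1 - 6/6
= 0.0000


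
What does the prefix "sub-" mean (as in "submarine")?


Prefix: sub-
Example: submarine = sub- + marine
Meaning = under / below


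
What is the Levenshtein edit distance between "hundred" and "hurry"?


Word 1: "hundred" (length 7)
Word 2: "hurry" (length 5)
One optimal edit sequence (insert/delete/substitute each cost 1):
  1. keep 'h'
  2. keep 'u'
  3. delete 'n'  (+1)
  4. delete 'd'  (+1)
  5. keep 'r'
  6. substitute 'e' -> 'r'  (+1)
  7. substitute 'd' -> 'y'  (+1)
Total edit operations: 4
Edit distance = 4


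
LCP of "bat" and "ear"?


Word 1: "bat"
Word 2: "ear"
Comparing from start:
  Pos 0: 'b' != 'e' (stop)
LCP = "" (length 0)


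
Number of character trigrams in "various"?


Word: "various" (length 7)
Number of 3-grams = length - 3 + 1 = 7 - 3 + 1
= 5


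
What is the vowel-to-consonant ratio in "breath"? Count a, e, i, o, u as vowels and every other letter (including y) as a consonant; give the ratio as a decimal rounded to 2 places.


Word: "breath"
Vowels (a,e,i,o,u): 2
Consonants: 4
Ratio = 2/4
= 0.50


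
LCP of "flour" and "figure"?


Word 1: "flour"
Word 2: "figure"
Comparing from start:
  Pos 0: 'f' == 'f'
  Pos 1: 'l' != 'i' (stop)
LCP = "f" (length 1)


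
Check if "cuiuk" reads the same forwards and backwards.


Word: "cuiuk"
Reversed: "kuiuc"
Forward == Backward? cuiuk != kuiuc
Palindrome = No


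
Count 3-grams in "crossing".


Word: "crossing" (length 8)
Number of 3-grams = length - 3 + 1 = 8 - 3 + 1
= 6


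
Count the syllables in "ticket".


Word: "ticket"
Syllable breakdown: tick / et
Counting: 2 parts
= 2 syllables


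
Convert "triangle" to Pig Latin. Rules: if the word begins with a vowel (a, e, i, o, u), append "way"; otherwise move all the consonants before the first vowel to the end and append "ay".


Word: "triangle"
Starts with consonant(s) → move to end, add 'ay'
Consonant cluster: "tr"
Pig Latin = "iangletray"


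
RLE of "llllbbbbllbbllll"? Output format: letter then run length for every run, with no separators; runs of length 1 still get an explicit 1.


String: "llllbbbbllbbllll"
Scanning for consecutive runs:
  'l' x 4
  'b' x 4
  'l' x 2
  'b' x 2
  'l' x 4
RLE = "l4b4l2b2l4"


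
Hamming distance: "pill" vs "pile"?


Comparing character by character (same length = 4):
  Pos 0: 'p' vs 'p' =
  Pos 1: 'i' vs 'i' =
  Pos 2: 'l' vs 'l' =
  Pos 3: 'l' vs 'e' !=
Hamming distance = 1


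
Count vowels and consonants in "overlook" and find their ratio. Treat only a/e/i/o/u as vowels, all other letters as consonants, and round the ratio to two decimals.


Word: "overlook"
Vowels (a,e,i,o,u): 4
Consonants: 4
Ratio = 4/4
= 1.00


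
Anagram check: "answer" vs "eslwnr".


Word 1: "answer" → sorted: aenrsw
Word 2: "eslwnr" → sorted: elnrsw
Same letters? aenrsw != elnrsw
Anagram = No


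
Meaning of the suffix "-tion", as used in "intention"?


Suffix: -tion
Example: intention (intend + -tion, with a spelling change)
Meaning = act or process


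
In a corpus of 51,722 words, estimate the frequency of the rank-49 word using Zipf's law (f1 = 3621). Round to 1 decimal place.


Zipf's law: f(r) = f(1) / r
f(1) = 3621
f(49) = 3621 / 49
= 73.9 occurrences


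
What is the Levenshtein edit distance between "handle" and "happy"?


Word 1: "handle" (length 6)
Word 2: "happy" (length 5)
One optimal edit sequence (insert/delete/substitute each cost 1):
  1. keep 'h'
  2. keep 'a'
  3. delete 'n'  (+1)
  4. substitute 'd' -> 'p'  (+1)
  5. substitute 'l' -> 'p'  (+1)
  6. substitute 'e' -> 'y'  (+1)
Total edit operations: 4
Edit distance = 4


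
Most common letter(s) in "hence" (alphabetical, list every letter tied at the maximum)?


Word: "hence"
Letter counts:
  'c': 1
  'e': 2
  'h': 1
  'n': 1
Maximum count = 2
Most frequent = 'e' (2 times each)


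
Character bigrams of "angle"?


Word: "angle" (length 5)
Number of bigrams = 5 - 2 + 1 = 4
  Position 0: "an"
  Position 1: "ng"
  Position 2: "gl"
  Position 3: "le"
Bigrams = "an", "ng", "gl", "le"


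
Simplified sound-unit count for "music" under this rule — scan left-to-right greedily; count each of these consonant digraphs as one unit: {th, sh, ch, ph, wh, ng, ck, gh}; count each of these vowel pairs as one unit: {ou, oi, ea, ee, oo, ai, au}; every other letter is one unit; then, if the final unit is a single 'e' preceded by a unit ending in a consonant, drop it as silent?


Word: "music" (5 letters)
Left-to-right scan:
  (1) 'm' (letter)
  (2) 'u' (letter)
  (3) 's' (letter)
  (4) 'i' (letter)
  (5) 'c' (letter)
Units from scan: 5
Sound units = 5 units


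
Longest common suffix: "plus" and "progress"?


Word 1: "plus"
Word 2: "progress"
Comparing from end:
  Pos -1: 's' == 's'
  Pos -2: 'u' != 's' (stop)
LCS = "s" (length 1)


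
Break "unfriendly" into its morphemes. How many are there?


Word: "unfriendly"
Morphemes: un- / friend / -ly
Each morpheme carries meaning
= 3 morphemes


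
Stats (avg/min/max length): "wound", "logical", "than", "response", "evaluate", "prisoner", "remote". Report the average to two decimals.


Lengths: "wound"=5, "logical"=7, "than"=4, "response"=8, "evaluate"=8, "prisoner"=8, "remote"=6
Sum = 46, Count = 7
Average = 46/7 = 6.57
= avg=6.57, min=4, max=8


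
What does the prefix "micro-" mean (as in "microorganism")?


Prefix: micro-
Example: microorganism (micro- + organism)
Meaning = small


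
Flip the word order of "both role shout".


Original: "both role shout"
Words (1..n): both | role | shout
Reversed (n..1): shout | role | both
Result = "shout role both"


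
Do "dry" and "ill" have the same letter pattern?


Pattern of "dry": [0, 1, 2]
Pattern of "ill": [0, 1, 1]
Patterns do not match
Same pattern = No


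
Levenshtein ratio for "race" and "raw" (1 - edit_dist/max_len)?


Word 1: "race" (length 4)
Word 2: "raw" (length 3)
One optimal edit sequence:
  1. keep 'r'
  2. keep 'a'
  3. delete 'c'  (+1)
  4. substitute 'e' -> 'w'  (+1)
Edit distance = 2
Max length = max(4, 3) = 4
Similarity = 1 - 2/4
= 0.5000


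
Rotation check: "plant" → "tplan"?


Word: "plant", Candidate: "tplan"
Method: check if candidate is substring of word+word
"plantplant" contains "tplan"? Yes
Is rotation = Yes


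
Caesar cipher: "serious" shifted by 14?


Word: "serious"
Shift: 14
Each letter → (letter + shift) mod 26:
  's' (18) + 14 = 6 → 'g'
  'e' (4) + 14 = 18 → 's'
  'r' (17) + 14 = 5 → 'f'
  'i' (8) + 14 = 22 → 'w'
  'o' (14) + 14 = 2 → 'c'
  'u' (20) + 14 = 8 → 'i'
  's' (18) + 14 = 6 → 'g'
Result = "gsfwcig"


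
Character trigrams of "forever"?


Word: "forever" (length 7)
Number of trigrams = 7 - 3 + 1 = 5
  Position 0: "for"
  Position 1: "ore"
  Position 2: "rev"
  Position 3: "eve"
  Position 4: "ver"
Trigrams = "for", "ore", "rev", "eve", "ver"


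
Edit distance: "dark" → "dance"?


Word 1: "dark" (length 4)
Word 2: "dance" (length 5)
One optimal edit sequence (insert/delete/substitute each cost 1):
  1. keep 'd'
  2. keep 'a'
  3. insert 'n'  (+1)
  4. substitute 'r' -> 'c'  (+1)
  5. substitute 'k' -> 'e'  (+1)
Total edit operations: 3
Edit distance = 3


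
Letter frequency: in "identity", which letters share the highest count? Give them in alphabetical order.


Word: "identity"
Letter counts:
  'd': 1
  'e': 1
  'i': 2
  'n': 1
  't': 2
  'y': 1
Maximum count = 2
Most frequent = 'i', 't' (2 times each)


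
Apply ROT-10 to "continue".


Word: "continue"
Shift: 10
Each letter → (letter + shift) mod 26:
  'c' (2) + 10 = 12 → 'm'
  'o' (14) + 10 = 24 → 'y'
  'n' (13) + 10 = 23 → 'x'
  't' (19) + 10 = 3 → 'd'
  'i' (8) + 10 = 18 → 's'
  'n' (13) + 10 = 23 → 'x'
  'u' (20) + 10 = 4 → 'e'
  'e' (4) + 10 = 14 → 'o'
Result = "myxdsxeo"


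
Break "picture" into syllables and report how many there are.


Word: "picture"
Syllable breakdown: pic / ture
Counting: 2 parts
= 2 syllables


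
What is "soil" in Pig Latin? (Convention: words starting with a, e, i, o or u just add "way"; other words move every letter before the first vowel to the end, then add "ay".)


Word: "soil"
Starts with consonant(s) → move to end, add 'ay'
Consonant cluster: "s"
Pig Latin = "oilsay"


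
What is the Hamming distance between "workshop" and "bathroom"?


Comparing character by character (same length = 8):
  Pos 0: 'w' vs 'b' !=
  Pos 1: 'o' vs 'a' !=
  Pos 2: 'r' vs 't' !=
  Pos 3: 'k' vs 'h' !=
  Pos 4: 's' vs 'r' !=
  Pos 5: 'h' vs 'o' !=
  Pos 6: 'o' vs 'o' =
  Pos 7: 'p' vs 'm' !=
Hamming distance = 7


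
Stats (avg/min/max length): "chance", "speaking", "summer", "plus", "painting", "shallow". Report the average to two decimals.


Lengths: "chance"=6, "speaking"=8, "summer"=6, "plus"=4, "painting"=8, "shallow"=7
Sum = 39, Count = 6
Average = 39/6 = 6.50
= avg=6.50, min=4, max=8


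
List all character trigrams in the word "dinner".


Word: "dinner" (length 6)
Number of trigrams = 6 - 3 + 1 = 4
  Position 0: "din"
  Position 1: "inn"
  Position 2: "nne"
  Position 3: "ner"
Trigrams = "din", "inn", "nne", "ner"


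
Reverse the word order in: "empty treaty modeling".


Original: "empty treaty modeling"
Words (1..n): empty | treaty | modeling
Reversed (n..1): modeling | treaty | empty
Result = "modeling treaty empty"


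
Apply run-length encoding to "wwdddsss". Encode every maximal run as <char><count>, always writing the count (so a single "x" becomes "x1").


String: "wwdddsss"
Scanning for consecutive runs:
  'w' x 2
  'd' x 3
  's' x 3
RLE = "w2d3s3"


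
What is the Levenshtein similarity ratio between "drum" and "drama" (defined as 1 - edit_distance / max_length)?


Word 1: "drum" (length 4)
Word 2: "drama" (length 5)
One optimal edit sequence:
  1. keep 'd'
  2. keep 'r'
  3. substitute 'u' -> 'a'  (+1)
  4. keep 'm'
  5. insert 'a'  (+1)
Edit distance = 2
Max length = max(4, 5) = 5
Similarity = 1 - 2/5
= 0.6000


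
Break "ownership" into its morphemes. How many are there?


Word: "ownership"
Morphemes: own | -er | -ship
Each morpheme carries meaning
= 3 morphemes


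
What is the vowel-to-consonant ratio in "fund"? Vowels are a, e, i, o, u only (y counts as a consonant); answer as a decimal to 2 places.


Word: "fund"
Vowels (a,e,i,o,u): 1
Consonants: 3
Ratio = 1/3
= 0.33


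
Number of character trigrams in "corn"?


Word: "corn" (length 4)
Number of 3-grams = length - 3 + 1 = 4 - 3 + 1
= 2


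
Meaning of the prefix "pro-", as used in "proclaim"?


Prefix: pro-
Example: proclaim (pro- + claim)
Meaning = forward / in favor of


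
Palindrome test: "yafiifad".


Word: "yafiifad"
Reversed: "dafiifay"
Forward == Backward? yafiifad != dafiifay
Palindrome = No


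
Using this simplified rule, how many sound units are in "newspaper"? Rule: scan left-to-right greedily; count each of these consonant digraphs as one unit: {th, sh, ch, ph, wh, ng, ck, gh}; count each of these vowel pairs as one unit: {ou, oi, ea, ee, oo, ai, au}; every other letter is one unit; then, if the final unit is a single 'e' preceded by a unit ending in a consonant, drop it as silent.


Word: "newspaper" (9 letters)
Left-to-right scan:
  [1] 'n' (letter)
  [2] 'e' (letter)
  [3] 'w' (letter)
  [4] 's' (letter)
  [5] 'p' (letter)
  [6] 'a' (letter)
  [7] 'p' (letter)
  [8] 'e' (letter)
  [9] 'r' (letter)
Units from scan: 9
Sound units = 9 units
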